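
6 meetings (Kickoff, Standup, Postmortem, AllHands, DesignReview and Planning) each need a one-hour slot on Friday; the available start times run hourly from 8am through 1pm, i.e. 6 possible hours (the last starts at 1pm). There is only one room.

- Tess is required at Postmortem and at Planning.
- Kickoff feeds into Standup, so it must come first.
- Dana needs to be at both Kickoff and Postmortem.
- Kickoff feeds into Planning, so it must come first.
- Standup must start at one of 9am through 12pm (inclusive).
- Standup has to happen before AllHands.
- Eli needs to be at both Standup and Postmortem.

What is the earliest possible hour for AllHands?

Precedence pushes AllHands to at least 10am.
AllHands at 10am is achievable: Standup=9am; AllHands=10am; DesignReview=1pm; Kickoff=8am; Postmortem=12pm; Planning=11am.

10am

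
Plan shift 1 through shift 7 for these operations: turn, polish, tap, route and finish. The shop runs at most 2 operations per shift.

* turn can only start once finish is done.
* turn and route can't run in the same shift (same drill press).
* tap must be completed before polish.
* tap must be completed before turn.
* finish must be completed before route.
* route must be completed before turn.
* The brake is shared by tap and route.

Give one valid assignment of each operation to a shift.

route=shift 2; turn=shift 3; tap=shift 1; finish=shift 1; polish=shift 2

Checking: tap(shift 1) before polish(shift 2); finish(shift 1) before route(shift 2); tap(shift 1) before turn(shift 3); route(shift 2) before turn(shift 3); finish(shift 1) before turn(shift 3); turn(shift 3) != route(shift 2); tap(shift 1) != route(shift 2); max 2 per shift (cap 2).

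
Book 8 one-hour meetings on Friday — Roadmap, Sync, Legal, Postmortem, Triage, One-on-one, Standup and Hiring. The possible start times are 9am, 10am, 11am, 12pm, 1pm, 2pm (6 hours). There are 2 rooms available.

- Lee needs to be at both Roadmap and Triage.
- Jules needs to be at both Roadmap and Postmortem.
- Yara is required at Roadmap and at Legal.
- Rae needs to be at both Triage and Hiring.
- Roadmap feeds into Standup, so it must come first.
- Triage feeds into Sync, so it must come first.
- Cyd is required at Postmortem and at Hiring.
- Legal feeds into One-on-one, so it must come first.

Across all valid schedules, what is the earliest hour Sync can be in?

Precedence pushes Sync to at least 10am.
Sync at 10am is achievable: Roadmap -> 10am; Triage -> 9am; Hiring -> 1pm; Sync -> 10am; One-on-one -> 11am; Standup -> 11am; Postmortem -> 12pm; Legal -> 9am.

10am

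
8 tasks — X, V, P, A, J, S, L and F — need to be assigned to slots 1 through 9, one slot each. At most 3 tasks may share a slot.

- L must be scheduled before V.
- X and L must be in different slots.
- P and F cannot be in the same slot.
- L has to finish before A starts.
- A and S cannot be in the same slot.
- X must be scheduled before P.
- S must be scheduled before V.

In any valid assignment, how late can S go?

8

Downstream work caps S at 8.
S at 8 is achievable: F -> 1; A -> 2; P -> 3; V -> 9; L -> 1; S -> 8; X -> 2; J -> 1.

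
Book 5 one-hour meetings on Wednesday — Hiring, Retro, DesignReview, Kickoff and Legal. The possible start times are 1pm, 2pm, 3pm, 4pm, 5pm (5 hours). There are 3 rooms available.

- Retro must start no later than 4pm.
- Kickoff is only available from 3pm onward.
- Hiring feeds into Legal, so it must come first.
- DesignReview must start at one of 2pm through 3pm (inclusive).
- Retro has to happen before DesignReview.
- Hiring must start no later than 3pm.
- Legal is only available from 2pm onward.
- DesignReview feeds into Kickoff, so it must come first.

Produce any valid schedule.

Kickoff in 3pm; Hiring in 1pm; Retro in 1pm; Legal in 2pm; DesignReview in 2pm

Checking: Hiring(1pm) before Legal(2pm); Retro(1pm) before DesignReview(2pm); DesignReview(2pm) before Kickoff(3pm); DesignReview=2pm in [2pm,3pm]; Kickoff=3pm in [3pm,5pm]; Retro=1pm in [1pm,4pm]; Hiring=1pm in [1pm,3pm]; Legal=2pm in [2pm,5pm]; max 2 per hour (cap 3).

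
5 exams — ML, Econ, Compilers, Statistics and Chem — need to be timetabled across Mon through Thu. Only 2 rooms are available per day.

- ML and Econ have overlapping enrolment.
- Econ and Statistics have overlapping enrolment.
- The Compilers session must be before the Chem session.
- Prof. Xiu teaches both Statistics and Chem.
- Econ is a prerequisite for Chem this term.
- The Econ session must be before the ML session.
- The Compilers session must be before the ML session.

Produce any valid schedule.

Chem in Tue; Compilers in Mon; Econ in Mon; ML in Tue; Statistics in Wed

Checking: Compilers(Mon) before Chem(Tue); Econ(Mon) before Chem(Tue); Econ(Mon) before ML(Tue); Compilers(Mon) before ML(Tue); Statistics(Wed) != Chem(Tue); Econ(Mon) != Statistics(Wed); ML(Tue) != Econ(Mon); max 2 per day (cap 2).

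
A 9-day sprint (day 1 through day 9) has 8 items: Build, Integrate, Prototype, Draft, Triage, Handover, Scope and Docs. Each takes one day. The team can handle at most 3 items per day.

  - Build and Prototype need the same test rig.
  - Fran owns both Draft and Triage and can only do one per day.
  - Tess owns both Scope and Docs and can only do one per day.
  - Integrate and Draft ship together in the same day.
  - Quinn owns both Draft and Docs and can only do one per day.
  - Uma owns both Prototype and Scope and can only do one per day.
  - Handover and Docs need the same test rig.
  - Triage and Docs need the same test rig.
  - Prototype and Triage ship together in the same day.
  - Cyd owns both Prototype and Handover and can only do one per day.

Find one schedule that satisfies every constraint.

Integrate=day 1; Scope=day 3; Docs=day 4; Prototype=day 2; Draft=day 1; Handover=day 3; Build=day 1; Triage=day 2

Checking: Triage(day 2) != Docs(day 4); Prototype(day 2) != Handover(day 3); Build(day 1) != Prototype(day 2); Handover(day 3) != Docs(day 4); Prototype(day 2) != Scope(day 3); Draft(day 1) != Docs(day 4); Scope(day 3) != Docs(day 4); Draft(day 1) != Triage(day 2); Prototype = Triage = day 2; Integrate = Draft = day 1; max 3 per day (cap 3).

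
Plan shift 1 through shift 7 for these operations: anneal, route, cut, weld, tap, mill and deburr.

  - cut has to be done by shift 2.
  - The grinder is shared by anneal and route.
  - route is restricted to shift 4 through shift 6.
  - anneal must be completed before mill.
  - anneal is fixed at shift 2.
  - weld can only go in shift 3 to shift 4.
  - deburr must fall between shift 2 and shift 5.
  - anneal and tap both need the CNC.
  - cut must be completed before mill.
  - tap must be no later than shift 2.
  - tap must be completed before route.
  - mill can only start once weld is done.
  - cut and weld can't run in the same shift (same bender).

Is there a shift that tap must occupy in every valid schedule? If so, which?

shift 1

tap's window is shift 1–shift 2.
anneal is fixed at shift 2, and tap can't share a shift with anneal.
So tap must be shift 1.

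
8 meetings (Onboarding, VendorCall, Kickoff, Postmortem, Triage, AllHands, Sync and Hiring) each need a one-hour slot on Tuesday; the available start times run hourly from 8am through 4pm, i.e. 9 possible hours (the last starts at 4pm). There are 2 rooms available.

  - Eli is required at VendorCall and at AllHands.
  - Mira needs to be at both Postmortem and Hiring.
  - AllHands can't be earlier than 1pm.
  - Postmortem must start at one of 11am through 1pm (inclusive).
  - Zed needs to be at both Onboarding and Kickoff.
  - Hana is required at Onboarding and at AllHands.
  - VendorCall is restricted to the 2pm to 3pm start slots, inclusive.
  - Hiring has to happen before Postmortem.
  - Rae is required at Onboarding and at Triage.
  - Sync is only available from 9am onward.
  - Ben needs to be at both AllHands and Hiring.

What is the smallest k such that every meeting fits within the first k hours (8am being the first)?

The precedence chain requires at least 2 distinct hours.
With at most 2 per hour and 8 meetings, at least 4 hours are needed.
VendorCall can't be placed before 2pm — that is hour 7 counting from 8am — so the schedule must run through at least 7 hours.
7 works (last occupied hour: 2pm): for example Postmortem=11am, AllHands=1pm, Onboarding=8am, Kickoff=9am, VendorCall=2pm, Triage=10am, Sync=9am, Hiring=8am.

7 hours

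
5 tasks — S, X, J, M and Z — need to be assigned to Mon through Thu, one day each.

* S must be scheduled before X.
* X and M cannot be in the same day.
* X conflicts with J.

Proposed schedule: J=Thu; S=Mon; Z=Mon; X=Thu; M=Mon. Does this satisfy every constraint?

X and M cannot be in the same day — holds.
X conflicts with J — violated.
S must be scheduled before X — holds.

No. X conflicts with J is not satisfied.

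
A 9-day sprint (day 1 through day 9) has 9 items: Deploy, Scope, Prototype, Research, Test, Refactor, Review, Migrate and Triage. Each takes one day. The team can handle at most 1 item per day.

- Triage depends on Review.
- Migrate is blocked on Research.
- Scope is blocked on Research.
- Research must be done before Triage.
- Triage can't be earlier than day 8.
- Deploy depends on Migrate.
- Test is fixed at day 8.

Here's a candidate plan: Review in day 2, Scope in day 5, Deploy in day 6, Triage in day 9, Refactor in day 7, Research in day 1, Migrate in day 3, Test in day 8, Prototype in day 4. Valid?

Triage depends on Review — holds.
Deploy depends on Migrate — holds.
The team can handle at most 1 item per day — holds.
Test is fixed at day 8 — holds.
Migrate is blocked on Research — holds.
Research must be done before Triage — holds.
Triage can't be earlier than day 8 — holds.
Scope is blocked on Research — holds.

Yes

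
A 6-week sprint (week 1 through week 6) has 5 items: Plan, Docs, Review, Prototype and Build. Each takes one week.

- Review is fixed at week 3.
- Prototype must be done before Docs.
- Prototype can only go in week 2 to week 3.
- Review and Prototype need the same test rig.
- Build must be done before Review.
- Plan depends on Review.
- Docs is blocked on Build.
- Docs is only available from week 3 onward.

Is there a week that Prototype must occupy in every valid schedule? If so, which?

week 2

Prototype's window is week 2–week 3.
Review is fixed at week 3, and Prototype can't share a week with Review.
So Prototype must be week 2.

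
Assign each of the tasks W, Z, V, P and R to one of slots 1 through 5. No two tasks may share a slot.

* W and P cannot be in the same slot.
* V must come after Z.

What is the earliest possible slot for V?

2

Precedence pushes V to at least 2.
V at 2 is achievable: W -> 3, Z -> 1, P -> 4, V -> 2, R -> 5.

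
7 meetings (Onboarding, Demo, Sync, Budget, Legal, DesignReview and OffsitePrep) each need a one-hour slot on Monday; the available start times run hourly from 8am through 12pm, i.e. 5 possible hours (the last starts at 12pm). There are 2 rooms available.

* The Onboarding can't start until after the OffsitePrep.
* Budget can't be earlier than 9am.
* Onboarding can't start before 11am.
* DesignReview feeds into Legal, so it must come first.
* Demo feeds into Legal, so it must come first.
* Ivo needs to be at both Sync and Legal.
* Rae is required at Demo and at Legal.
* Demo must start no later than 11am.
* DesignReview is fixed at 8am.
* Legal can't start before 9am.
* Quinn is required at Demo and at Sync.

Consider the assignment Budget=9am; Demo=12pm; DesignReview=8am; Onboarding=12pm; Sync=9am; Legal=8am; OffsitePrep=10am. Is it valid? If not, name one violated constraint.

No — it violates: Demo feeds into Legal, so it must come first

Demo feeds into Legal, so it must come first — violated.
Rae is required at Demo and at Legal — holds.
There are 2 rooms available — holds.
DesignReview is fixed at 8am — holds.
Demo must start no later than 11am — violated.
The Onboarding can't start until after the OffsitePrep — holds.
Budget can't be earlier than 9am — holds.
Onboarding can't start before 11am — holds.
Legal can't start before 9am — violated.
Quinn is required at Demo and at Sync — holds.
DesignReview feeds into Legal, so it must come first — violated.
Ivo needs to be at both Sync and Legal — holds.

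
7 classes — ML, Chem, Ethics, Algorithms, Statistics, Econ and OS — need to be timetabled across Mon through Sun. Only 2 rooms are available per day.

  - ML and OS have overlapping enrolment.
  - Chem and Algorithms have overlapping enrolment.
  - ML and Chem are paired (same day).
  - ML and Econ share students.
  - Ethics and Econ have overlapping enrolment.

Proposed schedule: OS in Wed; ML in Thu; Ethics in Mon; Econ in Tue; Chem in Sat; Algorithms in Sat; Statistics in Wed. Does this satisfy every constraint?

No. ML and Chem are paired (same day) is not satisfied.

ML and Chem are paired (same day) — violated.
Chem and Algorithms have overlapping enrolment — violated.
ML and Econ share students — holds.
ML and OS have overlapping enrolment — holds.
Ethics and Econ have overlapping enrolment — holds.
Only 2 rooms are available per day — holds.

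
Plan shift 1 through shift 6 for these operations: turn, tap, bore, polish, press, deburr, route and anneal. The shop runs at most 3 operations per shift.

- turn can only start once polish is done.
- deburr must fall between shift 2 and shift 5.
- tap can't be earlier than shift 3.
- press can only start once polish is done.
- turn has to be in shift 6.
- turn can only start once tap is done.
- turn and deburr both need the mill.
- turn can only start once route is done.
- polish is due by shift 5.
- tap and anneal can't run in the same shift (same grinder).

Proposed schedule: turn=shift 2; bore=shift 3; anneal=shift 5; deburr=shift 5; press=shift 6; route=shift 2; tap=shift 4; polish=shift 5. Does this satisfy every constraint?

Invalid. turn has to be in shift 6.

press can only start once polish is done — holds.
turn can only start once route is done — violated.
tap and anneal can't run in the same shift (same grinder) — holds.
The shop runs at most 3 operations per shift — holds.
turn has to be in shift 6 — violated.
polish is due by shift 5 — holds.
tap can't be earlier than shift 3 — holds.
turn and deburr both need the mill — holds.
turn can only start once polish is done — violated.
turn can only start once tap is done — violated.
deburr must fall between shift 2 and shift 5 — holds.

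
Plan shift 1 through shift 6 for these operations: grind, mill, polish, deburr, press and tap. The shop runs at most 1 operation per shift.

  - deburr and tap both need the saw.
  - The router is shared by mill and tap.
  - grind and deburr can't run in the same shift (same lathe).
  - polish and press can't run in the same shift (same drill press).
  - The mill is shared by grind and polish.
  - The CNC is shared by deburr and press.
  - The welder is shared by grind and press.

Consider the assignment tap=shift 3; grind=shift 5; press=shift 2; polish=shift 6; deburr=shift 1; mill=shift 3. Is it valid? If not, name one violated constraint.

The mill is shared by grind and polish — holds.
The welder is shared by grind and press — holds.
deburr and tap both need the saw — holds.
polish and press can't run in the same shift (same drill press) — holds.
The CNC is shared by deburr and press — holds.
grind and deburr can't run in the same shift (same lathe) — holds.
The router is shared by mill and tap — violated.
The shop runs at most 1 operation per shift — violated.

No — it violates: The router is shared by mill and tap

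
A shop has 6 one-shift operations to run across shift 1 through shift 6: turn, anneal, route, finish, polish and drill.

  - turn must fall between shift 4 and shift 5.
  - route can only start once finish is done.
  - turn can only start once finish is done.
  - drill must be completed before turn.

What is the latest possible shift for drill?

shift 4

Downstream work caps drill at shift 4.
drill at shift 4 is achievable: route in shift 2, finish in shift 1, polish in shift 1, drill in shift 4, turn in shift 5, anneal in shift 1.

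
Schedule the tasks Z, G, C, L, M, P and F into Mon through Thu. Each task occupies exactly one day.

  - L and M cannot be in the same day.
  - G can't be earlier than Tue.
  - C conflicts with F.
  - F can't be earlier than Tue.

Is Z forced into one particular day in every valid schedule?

No

Z can be Mon (e.g. F in Tue; Z in Mon; L in Mon; G in Tue; M in Tue; P in Mon; C in Mon) or Tue (e.g. F -> Tue; C -> Mon; G -> Tue; Z -> Tue; M -> Tue; P -> Mon; L -> Mon).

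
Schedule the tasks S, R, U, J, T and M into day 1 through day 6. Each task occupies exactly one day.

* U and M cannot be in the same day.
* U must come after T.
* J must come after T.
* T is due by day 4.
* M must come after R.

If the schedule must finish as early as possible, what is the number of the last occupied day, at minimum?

The precedence chain requires at least 2 distinct days.
Could 2 days be enough, i.e. nothing placed later than day 2? No: T's window within 2 days is {day 1, day 2}; M must come after R (at day 1 or later) → {day 2}; J must come after T (at day 1 or later) → {day 2}; T must come before J (at day 2 or earlier) → {day 1}; U must come after T (at day 1 or later) → {day 2}; M can't share with U (day 2) → nothing is left.
So 2 days is not enough.
3 works (last occupied day: day 3): for example U -> day 2, J -> day 2, S -> day 1, T -> day 1, M -> day 3, R -> day 1.

3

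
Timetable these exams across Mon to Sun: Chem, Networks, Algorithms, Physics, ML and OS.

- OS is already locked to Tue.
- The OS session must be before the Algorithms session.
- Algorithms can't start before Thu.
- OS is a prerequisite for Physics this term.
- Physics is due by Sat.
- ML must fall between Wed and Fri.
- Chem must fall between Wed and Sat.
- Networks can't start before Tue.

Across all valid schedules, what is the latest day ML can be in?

Fri

ML is available from Wed; ML's own window allows nothing later than Fri.
ML at Fri is achievable: Physics=Wed, Chem=Wed, OS=Tue, ML=Fri, Algorithms=Thu, Networks=Tue.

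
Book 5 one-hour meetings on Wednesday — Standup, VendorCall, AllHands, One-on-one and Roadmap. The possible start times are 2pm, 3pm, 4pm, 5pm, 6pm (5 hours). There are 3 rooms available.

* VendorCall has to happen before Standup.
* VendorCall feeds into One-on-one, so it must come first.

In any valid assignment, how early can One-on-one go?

Precedence pushes One-on-one to at least 3pm.
One-on-one at 3pm is achievable: VendorCall in 2pm, AllHands in 2pm, One-on-one in 3pm, Standup in 3pm, Roadmap in 2pm.

3pm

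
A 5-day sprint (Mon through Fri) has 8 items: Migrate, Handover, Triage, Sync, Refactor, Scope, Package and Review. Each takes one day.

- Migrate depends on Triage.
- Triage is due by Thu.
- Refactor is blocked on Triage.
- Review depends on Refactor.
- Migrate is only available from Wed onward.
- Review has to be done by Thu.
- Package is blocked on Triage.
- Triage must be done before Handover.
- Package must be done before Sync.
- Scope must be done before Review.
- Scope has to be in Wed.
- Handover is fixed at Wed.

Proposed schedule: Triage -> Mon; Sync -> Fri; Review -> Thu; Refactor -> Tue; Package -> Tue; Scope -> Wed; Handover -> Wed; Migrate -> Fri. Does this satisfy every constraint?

Yes

Handover is fixed at Wed — holds.
Refactor is blocked on Triage — holds.
Scope must be done before Review — holds.
Review has to be done by Thu — holds.
Migrate is only available from Wed onward — holds.
Review depends on Refactor — holds.
Scope has to be in Wed — holds.
Package must be done before Sync — holds.
Triage is due by Thu — holds.
Migrate depends on Triage — holds.
Package is blocked on Triage — holds.
Triage must be done before Handover — holds.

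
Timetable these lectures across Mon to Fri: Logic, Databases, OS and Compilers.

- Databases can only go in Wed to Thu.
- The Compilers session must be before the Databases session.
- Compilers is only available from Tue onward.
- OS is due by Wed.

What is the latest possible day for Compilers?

Wed

Compilers is available from Tue; downstream work caps Compilers at Wed.
Compilers at Wed is achievable: Databases in Thu, Logic in Mon, OS in Mon, Compilers in Wed.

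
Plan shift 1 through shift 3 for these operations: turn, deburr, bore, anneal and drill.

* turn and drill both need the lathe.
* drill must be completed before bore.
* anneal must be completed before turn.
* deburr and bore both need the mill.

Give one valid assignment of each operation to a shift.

drill -> shift 1, deburr -> shift 1, anneal -> shift 1, bore -> shift 2, turn -> shift 2

Checking: drill(shift 1) before bore(shift 2); anneal(shift 1) before turn(shift 2); turn(shift 2) != drill(shift 1); deburr(shift 1) != bore(shift 2).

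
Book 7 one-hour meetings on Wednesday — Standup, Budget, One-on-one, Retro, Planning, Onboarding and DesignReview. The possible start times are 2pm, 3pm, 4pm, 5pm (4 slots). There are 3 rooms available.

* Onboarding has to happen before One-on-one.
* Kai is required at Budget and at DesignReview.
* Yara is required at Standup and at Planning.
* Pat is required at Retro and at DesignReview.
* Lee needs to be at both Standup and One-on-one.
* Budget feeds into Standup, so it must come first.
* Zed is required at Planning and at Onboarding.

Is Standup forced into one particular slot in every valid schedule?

No

Standup can be 3pm (e.g. Onboarding -> 2pm, Standup -> 3pm, Budget -> 2pm, DesignReview -> 3pm, Retro -> 2pm, Planning -> 4pm, One-on-one -> 4pm) or 4pm (e.g. One-on-one -> 3pm, Onboarding -> 2pm, Retro -> 2pm, Standup -> 4pm, Budget -> 2pm, DesignReview -> 3pm, Planning -> 3pm).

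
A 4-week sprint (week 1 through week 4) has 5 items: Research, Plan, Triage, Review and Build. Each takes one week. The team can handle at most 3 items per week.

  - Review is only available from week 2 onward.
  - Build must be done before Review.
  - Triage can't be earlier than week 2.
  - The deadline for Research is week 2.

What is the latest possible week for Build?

Downstream work caps Build at week 3.
Build at week 3 is achievable: Build in week 3; Triage in week 2; Plan in week 1; Review in week 4; Research in week 1.

week 3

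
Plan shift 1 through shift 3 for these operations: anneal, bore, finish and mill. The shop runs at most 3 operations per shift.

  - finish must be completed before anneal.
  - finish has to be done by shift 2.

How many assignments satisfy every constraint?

Splitting on anneal: it can be shift 2 (9), shift 3 (18). Listing each branch's schedules as (bore, finish, mill) by shift number:
anneal=shift 2: (1,1,1) (1,1,2) (1,1,3) (2,1,1) (2,1,2) (2,1,3) (3,1,1) (3,1,2) (3,1,3) — 9.
anneal=shift 3: (1,1,1) (1,1,2) (1,1,3) (1,2,1) (1,2,2) (1,2,3) (2,1,1) (2,1,2) (2,1,3) (2,2,1) (2,2,2) (2,2,3) (3,1,1) (3,1,2) (3,1,3) (3,2,1) (3,2,2) (3,2,3) — 18.
Summing: 9 + 18 = 27.

27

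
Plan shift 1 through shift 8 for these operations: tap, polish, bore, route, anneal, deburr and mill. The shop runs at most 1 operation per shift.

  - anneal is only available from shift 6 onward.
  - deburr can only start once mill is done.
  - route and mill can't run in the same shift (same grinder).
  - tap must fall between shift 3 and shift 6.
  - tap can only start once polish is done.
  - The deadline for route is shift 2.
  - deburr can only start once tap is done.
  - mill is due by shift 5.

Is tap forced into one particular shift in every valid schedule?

No

tap can be shift 3 (e.g. polish in shift 2, mill in shift 4, deburr in shift 5, route in shift 1, anneal in shift 6, tap in shift 3, bore in shift 7) or shift 4 (e.g. deburr in shift 5, route in shift 1, mill in shift 2, anneal in shift 6, polish in shift 3, bore in shift 7, tap in shift 4).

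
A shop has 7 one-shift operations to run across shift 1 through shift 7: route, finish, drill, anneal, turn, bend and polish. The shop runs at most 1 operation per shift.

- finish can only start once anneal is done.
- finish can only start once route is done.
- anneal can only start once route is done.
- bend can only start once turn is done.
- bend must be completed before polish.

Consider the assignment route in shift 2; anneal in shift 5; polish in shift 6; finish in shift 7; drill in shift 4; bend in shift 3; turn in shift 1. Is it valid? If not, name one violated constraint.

Valid

finish can only start once anneal is done — holds.
anneal can only start once route is done — holds.
The shop runs at most 1 operation per shift — holds.
bend must be completed before polish — holds.
bend can only start once turn is done — holds.
finish can only start once route is done — holds.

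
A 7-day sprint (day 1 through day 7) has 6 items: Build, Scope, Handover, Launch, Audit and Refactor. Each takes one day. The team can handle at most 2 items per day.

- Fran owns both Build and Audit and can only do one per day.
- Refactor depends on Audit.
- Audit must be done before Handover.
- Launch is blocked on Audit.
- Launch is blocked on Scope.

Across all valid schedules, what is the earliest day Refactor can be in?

Precedence pushes Refactor to at least day 2.
Refactor at day 2 is achievable: Scope=day 1, Launch=day 2, Audit=day 1, Handover=day 3, Build=day 3, Refactor=day 2.

day 2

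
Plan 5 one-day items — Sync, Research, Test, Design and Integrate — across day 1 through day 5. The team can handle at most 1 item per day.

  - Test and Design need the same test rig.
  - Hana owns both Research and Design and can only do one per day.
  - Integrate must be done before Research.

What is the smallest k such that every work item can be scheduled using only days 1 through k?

The precedence chain requires at least 2 distinct days.
With at most 1 per day and 5 work items, at least 5 days are needed.
5 works (last occupied day: day 5): for example Test=day 4; Sync=day 3; Design=day 5; Research=day 2; Integrate=day 1.

5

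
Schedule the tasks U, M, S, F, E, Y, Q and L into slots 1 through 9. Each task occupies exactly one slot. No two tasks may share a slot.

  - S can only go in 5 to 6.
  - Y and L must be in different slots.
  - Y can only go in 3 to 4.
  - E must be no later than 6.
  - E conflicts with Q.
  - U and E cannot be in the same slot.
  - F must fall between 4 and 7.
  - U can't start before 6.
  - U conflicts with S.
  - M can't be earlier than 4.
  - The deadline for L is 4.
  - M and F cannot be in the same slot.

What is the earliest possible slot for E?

1

E's own window allows nothing later than 6.
E at 1 is achievable: M in 7; L in 2; Y in 3; F in 4; E in 1; U in 6; S in 5; Q in 8.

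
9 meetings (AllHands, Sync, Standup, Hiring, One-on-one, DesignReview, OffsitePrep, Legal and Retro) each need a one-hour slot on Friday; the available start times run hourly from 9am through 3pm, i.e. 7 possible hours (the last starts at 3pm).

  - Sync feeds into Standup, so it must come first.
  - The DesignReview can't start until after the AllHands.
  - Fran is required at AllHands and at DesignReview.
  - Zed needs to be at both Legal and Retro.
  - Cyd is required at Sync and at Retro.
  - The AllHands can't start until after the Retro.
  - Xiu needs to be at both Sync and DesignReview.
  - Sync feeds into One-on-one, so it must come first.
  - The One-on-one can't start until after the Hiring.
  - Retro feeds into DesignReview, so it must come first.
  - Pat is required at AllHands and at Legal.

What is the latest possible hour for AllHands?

Precedence pushes AllHands to at least 10am; downstream work caps AllHands at 2pm.
AllHands at 2pm is achievable: Legal in 9am, Retro in 10am, OffsitePrep in 9am, Hiring in 9am, Sync in 9am, One-on-one in 10am, AllHands in 2pm, DesignReview in 3pm, Standup in 10am.

2pm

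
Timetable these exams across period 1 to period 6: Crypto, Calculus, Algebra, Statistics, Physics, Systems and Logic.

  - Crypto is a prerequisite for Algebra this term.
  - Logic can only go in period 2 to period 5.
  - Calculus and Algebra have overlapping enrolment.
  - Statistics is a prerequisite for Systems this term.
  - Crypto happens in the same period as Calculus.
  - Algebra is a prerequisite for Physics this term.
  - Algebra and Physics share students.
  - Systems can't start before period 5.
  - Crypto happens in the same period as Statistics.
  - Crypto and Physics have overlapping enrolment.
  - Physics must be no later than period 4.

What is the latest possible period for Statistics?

period 2

Statistics must be in the same period as Crypto, which can't be after period 2, so Statistics is at most period 2.
Statistics at period 2 is achievable: Calculus -> period 2; Logic -> period 2; Systems -> period 5; Physics -> period 4; Statistics -> period 2; Crypto -> period 2; Algebra -> period 3.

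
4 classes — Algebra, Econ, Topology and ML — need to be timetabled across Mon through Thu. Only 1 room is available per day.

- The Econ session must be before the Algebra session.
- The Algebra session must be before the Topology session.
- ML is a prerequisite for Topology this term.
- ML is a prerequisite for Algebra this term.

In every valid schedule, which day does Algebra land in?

Precedence pushes Algebra to at least Tue; downstream work caps Algebra at Wed.
So Algebra is pinned to Wed.

Wed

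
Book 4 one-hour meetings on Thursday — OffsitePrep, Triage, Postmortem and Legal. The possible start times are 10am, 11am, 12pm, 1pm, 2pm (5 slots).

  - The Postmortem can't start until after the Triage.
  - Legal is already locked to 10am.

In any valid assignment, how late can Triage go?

Downstream work caps Triage at 1pm.
Triage at 1pm is achievable: OffsitePrep in 10am; Triage in 1pm; Legal in 10am; Postmortem in 2pm.

1pm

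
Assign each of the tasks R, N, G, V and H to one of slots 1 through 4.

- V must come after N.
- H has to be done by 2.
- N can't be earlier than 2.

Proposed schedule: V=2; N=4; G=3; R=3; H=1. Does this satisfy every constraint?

V must come after N — violated.
H has to be done by 2 — holds.
N can't be earlier than 2 — holds.

Invalid. V must come after N.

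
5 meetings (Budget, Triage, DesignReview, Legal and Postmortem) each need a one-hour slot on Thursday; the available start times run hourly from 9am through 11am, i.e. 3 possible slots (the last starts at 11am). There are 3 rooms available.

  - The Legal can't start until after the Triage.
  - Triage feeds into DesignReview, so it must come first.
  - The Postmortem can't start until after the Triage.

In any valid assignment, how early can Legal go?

10am

Precedence pushes Legal to at least 10am.
Legal at 10am is achievable: DesignReview -> 10am; Budget -> 9am; Triage -> 9am; Legal -> 10am; Postmortem -> 10am.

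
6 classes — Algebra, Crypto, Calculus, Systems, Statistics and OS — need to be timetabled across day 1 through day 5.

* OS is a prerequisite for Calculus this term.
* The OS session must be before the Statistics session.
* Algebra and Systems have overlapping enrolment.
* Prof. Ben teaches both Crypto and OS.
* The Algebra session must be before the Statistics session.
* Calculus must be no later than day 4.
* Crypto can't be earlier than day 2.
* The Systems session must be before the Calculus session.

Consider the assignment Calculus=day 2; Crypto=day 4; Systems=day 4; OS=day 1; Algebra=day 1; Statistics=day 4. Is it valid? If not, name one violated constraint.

Crypto can't be earlier than day 2 — holds.
The OS session must be before the Statistics session — holds.
Prof. Ben teaches both Crypto and OS — holds.
The Systems session must be before the Calculus session — violated.
Algebra and Systems have overlapping enrolment — holds.
Calculus must be no later than day 4 — holds.
OS is a prerequisite for Calculus this term — holds.
The Algebra session must be before the Statistics session — holds.

No — it violates: The Systems session must be before the Calculus session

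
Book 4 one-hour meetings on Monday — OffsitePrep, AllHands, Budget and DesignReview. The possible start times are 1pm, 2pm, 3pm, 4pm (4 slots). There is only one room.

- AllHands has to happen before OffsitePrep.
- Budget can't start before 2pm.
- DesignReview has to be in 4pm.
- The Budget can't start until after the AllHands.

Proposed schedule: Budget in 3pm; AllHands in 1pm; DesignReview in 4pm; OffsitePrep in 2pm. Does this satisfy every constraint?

The Budget can't start until after the AllHands — holds.
Budget can't start before 2pm — holds.
There is only one room — holds.
DesignReview has to be in 4pm — holds.
AllHands has to happen before OffsitePrep — holds.

Yes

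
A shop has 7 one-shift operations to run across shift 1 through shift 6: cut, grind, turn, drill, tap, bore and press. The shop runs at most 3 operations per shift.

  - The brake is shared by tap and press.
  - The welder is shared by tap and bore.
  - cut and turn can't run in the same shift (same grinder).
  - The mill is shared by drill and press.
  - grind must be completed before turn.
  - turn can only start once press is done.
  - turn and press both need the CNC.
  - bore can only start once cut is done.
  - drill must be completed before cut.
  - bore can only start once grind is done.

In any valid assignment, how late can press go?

Downstream work caps press at shift 5.
press at shift 5 is achievable: bore -> shift 3; tap -> shift 1; turn -> shift 6; grind -> shift 1; cut -> shift 2; press -> shift 5; drill -> shift 1.

shift 5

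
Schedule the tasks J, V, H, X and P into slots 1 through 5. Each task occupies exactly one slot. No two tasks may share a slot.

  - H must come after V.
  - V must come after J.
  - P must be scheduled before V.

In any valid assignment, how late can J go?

Downstream work caps J at 3.
J at 3 is achievable: J=3; P=1; V=4; X=2; H=5.

3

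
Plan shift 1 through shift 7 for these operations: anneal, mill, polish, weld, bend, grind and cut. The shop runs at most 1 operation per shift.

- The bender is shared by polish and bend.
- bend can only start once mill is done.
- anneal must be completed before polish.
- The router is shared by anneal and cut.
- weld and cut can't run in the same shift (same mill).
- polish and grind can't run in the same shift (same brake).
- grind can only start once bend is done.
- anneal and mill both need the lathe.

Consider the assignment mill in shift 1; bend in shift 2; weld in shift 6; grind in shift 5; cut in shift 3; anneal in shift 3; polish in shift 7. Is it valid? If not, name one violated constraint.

grind can only start once bend is done — holds.
bend can only start once mill is done — holds.
anneal and mill both need the lathe — holds.
The shop runs at most 1 operation per shift — violated.
The bender is shared by polish and bend — holds.
anneal must be completed before polish — holds.
weld and cut can't run in the same shift (same mill) — holds.
The router is shared by anneal and cut — violated.
polish and grind can't run in the same shift (same brake) — holds.

No. The router is shared by anneal and cut is not satisfied.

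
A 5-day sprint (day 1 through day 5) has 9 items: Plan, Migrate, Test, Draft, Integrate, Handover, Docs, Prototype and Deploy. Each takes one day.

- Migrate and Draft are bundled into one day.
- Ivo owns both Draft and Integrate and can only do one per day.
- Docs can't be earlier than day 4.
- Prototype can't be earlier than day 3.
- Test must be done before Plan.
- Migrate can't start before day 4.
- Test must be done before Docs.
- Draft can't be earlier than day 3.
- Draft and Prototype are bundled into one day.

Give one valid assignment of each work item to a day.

Docs in day 4, Migrate in day 4, Deploy in day 1, Handover in day 1, Plan in day 2, Integrate in day 1, Draft in day 4, Test in day 1, Prototype in day 4

Checking: Test(day 1) before Plan(day 2); Test(day 1) before Docs(day 4); Draft(day 4) != Integrate(day 1); Draft = Prototype = day 4; Migrate = Draft = day 4; Draft=day 4 in [day 3,day 5]; Prototype=day 4 in [day 3,day 5]; Migrate=day 4 in [day 4,day 5]; Docs=day 4 in [day 4,day 5].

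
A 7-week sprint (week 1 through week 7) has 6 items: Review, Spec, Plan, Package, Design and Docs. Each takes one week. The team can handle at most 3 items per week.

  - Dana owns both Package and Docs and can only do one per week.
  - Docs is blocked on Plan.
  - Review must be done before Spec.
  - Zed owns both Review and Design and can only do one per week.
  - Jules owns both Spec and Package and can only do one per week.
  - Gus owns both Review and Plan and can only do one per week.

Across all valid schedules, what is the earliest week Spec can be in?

week 2

Precedence pushes Spec to at least week 2.
Spec at week 2 is achievable: Package=week 1, Design=week 2, Spec=week 2, Review=week 1, Plan=week 2, Docs=week 3.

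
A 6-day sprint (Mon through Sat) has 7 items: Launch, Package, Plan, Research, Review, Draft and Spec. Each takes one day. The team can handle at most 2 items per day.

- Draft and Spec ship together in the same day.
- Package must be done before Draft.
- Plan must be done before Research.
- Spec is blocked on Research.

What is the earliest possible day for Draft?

Wed

Draft must be in the same day as Spec, which can't be before Wed, so Draft is at least Wed.
Draft at Wed is achievable: Research=Tue, Plan=Mon, Package=Mon, Spec=Wed, Review=Thu, Launch=Tue, Draft=Wed.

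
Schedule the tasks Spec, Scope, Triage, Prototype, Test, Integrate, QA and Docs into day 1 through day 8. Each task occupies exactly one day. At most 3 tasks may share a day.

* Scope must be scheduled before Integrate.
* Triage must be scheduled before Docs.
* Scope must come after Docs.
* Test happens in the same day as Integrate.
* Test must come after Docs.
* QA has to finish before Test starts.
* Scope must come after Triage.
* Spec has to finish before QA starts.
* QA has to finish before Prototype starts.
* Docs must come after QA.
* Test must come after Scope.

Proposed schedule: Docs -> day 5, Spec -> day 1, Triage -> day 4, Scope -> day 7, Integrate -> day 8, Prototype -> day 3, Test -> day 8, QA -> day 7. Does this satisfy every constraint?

No — it violates: QA has to finish before Prototype starts

QA has to finish before Prototype starts — violated.
Scope must be scheduled before Integrate — holds.
Scope must come after Triage — holds.
Test happens in the same day as Integrate — holds.
Test must come after Docs — holds.
Scope must come after Docs — holds.
Docs must come after QA — violated.
Spec has to finish before QA starts — holds.
Triage must be scheduled before Docs — holds.
QA has to finish before Test starts — holds.
Test must come after Scope — holds.
At most 3 tasks may share a day — holds.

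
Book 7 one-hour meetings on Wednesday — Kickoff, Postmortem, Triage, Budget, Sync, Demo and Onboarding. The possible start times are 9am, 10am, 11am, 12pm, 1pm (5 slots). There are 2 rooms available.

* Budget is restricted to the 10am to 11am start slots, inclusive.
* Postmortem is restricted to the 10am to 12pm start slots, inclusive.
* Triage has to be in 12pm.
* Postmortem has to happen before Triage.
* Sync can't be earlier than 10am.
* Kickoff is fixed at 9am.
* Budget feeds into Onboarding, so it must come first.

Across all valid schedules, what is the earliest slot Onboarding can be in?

Precedence pushes Onboarding to at least 11am.
Onboarding at 11am is achievable: Onboarding -> 11am; Postmortem -> 10am; Demo -> 9am; Sync -> 11am; Budget -> 10am; Triage -> 12pm; Kickoff -> 9am.

11am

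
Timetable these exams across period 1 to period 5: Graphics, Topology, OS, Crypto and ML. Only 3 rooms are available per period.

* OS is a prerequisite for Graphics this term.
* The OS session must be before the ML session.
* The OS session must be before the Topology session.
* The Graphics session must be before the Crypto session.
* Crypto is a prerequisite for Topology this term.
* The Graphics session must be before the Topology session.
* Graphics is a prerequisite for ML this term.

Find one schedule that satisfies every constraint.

ML=period 3, Graphics=period 2, Crypto=period 3, Topology=period 4, OS=period 1

Checking: Graphics(period 2) before Topology(period 4); OS(period 1) before Topology(period 4); OS(period 1) before Graphics(period 2); Crypto(period 3) before Topology(period 4); OS(period 1) before ML(period 3); Graphics(period 2) before ML(period 3); Graphics(period 2) before Crypto(period 3); max 2 per period (cap 3).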